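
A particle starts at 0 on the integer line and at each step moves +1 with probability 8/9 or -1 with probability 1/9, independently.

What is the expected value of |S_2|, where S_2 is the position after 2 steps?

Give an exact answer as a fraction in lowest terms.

S_2 takes values m ≡ 0 (mod 2) with |m| ≤ 2; P(S_2=m) = C(2,(2+m)/2) · (8/9)^((2+m)/2) · (1/9)^((2-m)/2).
Distribution: P(S=-2)=1/81, P(S=0)=16/81, P(S=2)=64/81
E[|S_2|] = Σ_m |m|·P(S_2=m) = 130/81

Answer: 130/81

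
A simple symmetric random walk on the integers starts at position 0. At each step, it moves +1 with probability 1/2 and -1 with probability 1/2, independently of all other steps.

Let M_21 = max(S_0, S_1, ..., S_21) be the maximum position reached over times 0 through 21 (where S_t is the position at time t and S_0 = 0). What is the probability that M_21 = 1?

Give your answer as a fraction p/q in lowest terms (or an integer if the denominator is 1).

Let M_21 = max(S_0,...,S_21). Use the reflection principle: for j ≥ 1, #{paths with M_21 ≥ j} = #{S_21 ≥ j} + #{S_21 ≥ j+1}.
By reflection, #{M_21 ≥ 1} = #{S_21 ≥ 1} + #{S_21 ≥ 2} = 1048576 + 695860 = 1744436.
#{M_21 ≥ 2} = #{S_21 ≥ 2} + #{S_21 ≥ 3} = 695860 + 695860 = 1391720.
#{M_21 = 1} = 1744436 - 1391720 = 352716.
P(M_21 = 1) = 352716/2097152 = 88179/524288

Answer: 88179/524288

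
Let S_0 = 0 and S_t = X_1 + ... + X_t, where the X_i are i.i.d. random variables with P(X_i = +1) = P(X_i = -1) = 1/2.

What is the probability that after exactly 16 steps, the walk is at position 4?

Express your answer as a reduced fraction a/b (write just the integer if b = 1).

To reach position 4 after 16 steps: need 10 steps of +1 and 6 of -1.
Favorable paths: C(16,10) = 8008
Total paths: 2^16 = 65536
P = 8008/65536 = 1001/8192

Answer: 1001/8192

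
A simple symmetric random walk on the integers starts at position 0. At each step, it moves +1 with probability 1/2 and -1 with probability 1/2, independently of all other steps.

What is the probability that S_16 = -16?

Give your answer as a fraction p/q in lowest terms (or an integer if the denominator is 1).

To reach position -16 after 16 steps: need 0 steps of +1 and 16 of -1.
Favorable paths: C(16,0) = 1
Total paths: 2^16 = 65536
P = 1/65536 = 1/65536

Answer: 1/65536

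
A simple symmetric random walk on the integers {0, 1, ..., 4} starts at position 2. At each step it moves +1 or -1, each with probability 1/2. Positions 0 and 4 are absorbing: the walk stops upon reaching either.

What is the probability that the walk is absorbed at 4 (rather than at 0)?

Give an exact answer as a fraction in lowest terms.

Symmetric walk (p = 1/2): the harmonic-function argument gives P(hit 4 before 0 | start at 2) = a/N.
P = 2/4 = 1/2

Answer: 1/2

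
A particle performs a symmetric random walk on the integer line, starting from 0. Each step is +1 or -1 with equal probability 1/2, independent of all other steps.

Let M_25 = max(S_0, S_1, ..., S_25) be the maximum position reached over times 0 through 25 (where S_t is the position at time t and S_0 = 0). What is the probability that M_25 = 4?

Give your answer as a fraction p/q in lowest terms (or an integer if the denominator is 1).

Let M_25 = max(S_0,...,S_25). Use the reflection principle: for j ≥ 1, #{paths with M_25 ≥ j} = #{S_25 ≥ j} + #{S_25 ≥ j+1}.
By reflection, #{M_25 ≥ 4} = #{S_25 ≥ 4} + #{S_25 ≥ 5} = 7119516 + 7119516 = 14239032.
#{M_25 ≥ 5} = #{S_25 ≥ 5} + #{S_25 ≥ 6} = 7119516 + 3850756 = 10970272.
#{M_25 = 4} = 14239032 - 10970272 = 3268760.
P(M_25 = 4) = 3268760/33554432 = 408595/4194304

Answer: 408595/4194304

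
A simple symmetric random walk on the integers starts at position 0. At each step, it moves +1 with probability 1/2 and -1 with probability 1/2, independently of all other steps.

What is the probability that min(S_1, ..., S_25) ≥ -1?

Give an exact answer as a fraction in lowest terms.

Answer: 1300075/4194304

Derivation:
Let f(t,s) = #length-t paths at position s with S_1..S_t all ≥ -1.
f(t,s) = f(t-1,s-1) + f(t-1,s+1) for s ≥ -1; f(t,s) = 0 for s < -1.
t=0: f(0,0)=1
t=1: f(1,-1)=1 f(1,1)=1
t=2: f(2,0)=2 f(2,2)=1
t=3: f(3,-1)=2 f(3,1)=3 f(3,3)=1
t=4: f(4,0)=5 f(4,2)=4 f(4,4)=1
t=5: f(5,-1)=5 f(5,1)=9 f(5,3)=5 f(5,5)=1
t=6: f(6,0)=14 f(6,2)=14 f(6,4)=6 f(6,6)=1
t=7: f(7,-1)=14 f(7,1)=28 f(7,3)=20 f(7,5)=7 f(7,7)=1
t=8: f(8,0)=42 f(8,2)=48 f(8,4)=27 f(8,6)=8 f(8,8)=1
t=9: f(9,-1)=42 f(9,1)=90 f(9,3)=75 f(9,5)=35 f(9,7)=9 f(9,9)=1
t=10: f(10,0)=132 f(10,2)=165 f(10,4)=110 f(10,6)=44 f(10,8)=10 f(10,10)=1
t=11: f(11,-1)=132 f(11,1)=297 f(11,3)=275 f(11,5)=154 f(11,7)=54 f(11,9)=11 f(11,11)=1
t=12: f(12,0)=429 f(12,2)=572 f(12,4)=429 f(12,6)=208 f(12,8)=65 f(12,10)=12 f(12,12)=1
t=13: f(13,-1)=429 f(13,1)=1001 f(13,3)=1001 f(13,5)=637 f(13,7)=273 f(13,9)=77 f(13,11)=13 f(13,13)=1
t=14: f(14,0)=1430 f(14,2)=2002 f(14,4)=1638 f(14,6)=910 f(14,8)=350 f(14,10)=90 f(14,12)=14 f(14,14)=1
t=15: f(15,-1)=1430 f(15,1)=3432 f(15,3)=3640 f(15,5)=2548 f(15,7)=1260 f(15,9)=440 f(15,11)=104 f(15,13)=15 f(15,15)=1
t=16: f(16,0)=4862 f(16,2)=7072 f(16,4)=6188 f(16,6)=3808 f(16,8)=1700 f(16,10)=544 f(16,12)=119 f(16,14)=16 f(16,16)=1
t=17: f(17,-1)=4862 f(17,1)=11934 f(17,3)=13260 f(17,5)=9996 f(17,7)=5508 f(17,9)=2244 f(17,11)=663 f(17,13)=135 f(17,15)=17 f(17,17)=1
t=18: f(18,0)=16796 f(18,2)=25194 f(18,4)=23256 f(18,6)=15504 f(18,8)=7752 f(18,10)=2907 f(18,12)=798 f(18,14)=152 f(18,16)=18 f(18,18)=1
t=19: f(19,-1)=16796 f(19,1)=41990 f(19,3)=48450 f(19,5)=38760 f(19,7)=23256 f(19,9)=10659 f(19,11)=3705 f(19,13)=950 f(19,15)=170 f(19,17)=19 f(19,19)=1
t=20: f(20,0)=58786 f(20,2)=90440 f(20,4)=87210 f(20,6)=62016 f(20,8)=33915 f(20,10)=14364 f(20,12)=4655 f(20,14)=1120 f(20,16)=189 f(20,18)=20 f(20,20)=1
t=21: f(21,-1)=58786 f(21,1)=149226 f(21,3)=177650 f(21,5)=149226 f(21,7)=95931 f(21,9)=48279 f(21,11)=19019 f(21,13)=5775 f(21,15)=1309 f(21,17)=209 f(21,19)=21 f(21,21)=1
t=22: f(22,0)=208012 f(22,2)=326876 f(22,4)=326876 f(22,6)=245157 f(22,8)=144210 f(22,10)=67298 f(22,12)=24794 f(22,14)=7084 f(22,16)=1518 f(22,18)=230 f(22,20)=22 f(22,22)=1
t=23: f(23,-1)=208012 f(23,1)=534888 f(23,3)=653752 f(23,5)=572033 f(23,7)=389367 f(23,9)=211508 f(23,11)=92092 f(23,13)=31878 f(23,15)=8602 f(23,17)=1748 f(23,19)=252 f(23,21)=23 f(23,23)=1
t=24: f(24,0)=742900 f(24,2)=1188640 f(24,4)=1225785 f(24,6)=961400 f(24,8)=600875 f(24,10)=303600 f(24,12)=123970 f(24,14)=40480 f(24,16)=10350 f(24,18)=2000 f(24,20)=275 f(24,22)=24 f(24,24)=1
t=25: f(25,-1)=742900 f(25,1)=1931540 f(25,3)=2414425 f(25,5)=2187185 f(25,7)=1562275 f(25,9)=904475 f(25,11)=427570 f(25,13)=164450 f(25,15)=50830 f(25,17)=12350 f(25,19)=2275 f(25,21)=299 f(25,23)=25 f(25,25)=1
Σ_s f(25,s) = 10400600
P = 10400600/33554432 = 1300075/4194304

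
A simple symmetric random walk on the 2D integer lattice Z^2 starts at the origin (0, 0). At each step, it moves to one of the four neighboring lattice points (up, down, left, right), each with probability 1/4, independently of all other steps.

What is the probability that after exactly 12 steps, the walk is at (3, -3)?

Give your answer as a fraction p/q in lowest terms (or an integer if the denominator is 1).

Answer: 12705/1048576

Derivation:
Let h be the number of horizontal steps (so 12-h are vertical). To end at (3,-3) need (h+3)/2 right-steps and ((12-h)-3)/2 up-steps.
Sum over h with 3 ≤ h ≤ 9, h ≡ 1 (mod 2), 12-h ≡ 1 (mod 2):
h=3: C(12,3)·C(3,3)·C(9,3) = 220·1·84 = 18480
h=5: C(12,5)·C(5,4)·C(7,2) = 792·5·21 = 83160
h=7: C(12,7)·C(7,5)·C(5,1) = 792·21·5 = 83160
h=9: C(12,9)·C(9,6)·C(3,0) = 220·84·1 = 18480
Total favorable: 203280
Total paths: 4^12 = 16777216
P = 203280/16777216 = 12705/1048576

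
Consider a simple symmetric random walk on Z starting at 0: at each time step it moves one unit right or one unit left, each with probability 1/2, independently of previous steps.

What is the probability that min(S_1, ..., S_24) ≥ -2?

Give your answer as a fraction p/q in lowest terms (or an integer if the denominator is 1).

Let f(t,s) = #length-t paths at position s with S_1..S_t all ≥ -2.
f(t,s) = f(t-1,s-1) + f(t-1,s+1) for s ≥ -2; f(t,s) = 0 for s < -2.
t=0: f(0,0)=1
t=1: f(1,-1)=1 f(1,1)=1
t=2: f(2,-2)=1 f(2,0)=2 f(2,2)=1
t=3: f(3,-1)=3 f(3,1)=3 f(3,3)=1
t=4: f(4,-2)=3 f(4,0)=6 f(4,2)=4 f(4,4)=1
t=5: f(5,-1)=9 f(5,1)=10 f(5,3)=5 f(5,5)=1
t=6: f(6,-2)=9 f(6,0)=19 f(6,2)=15 f(6,4)=6 f(6,6)=1
t=7: f(7,-1)=28 f(7,1)=34 f(7,3)=21 f(7,5)=7 f(7,7)=1
t=8: f(8,-2)=28 f(8,0)=62 f(8,2)=55 f(8,4)=28 f(8,6)=8 f(8,8)=1
t=9: f(9,-1)=90 f(9,1)=117 f(9,3)=83 f(9,5)=36 f(9,7)=9 f(9,9)=1
t=10: f(10,-2)=90 f(10,0)=207 f(10,2)=200 f(10,4)=119 f(10,6)=45 f(10,8)=10 f(10,10)=1
t=11: f(11,-1)=297 f(11,1)=407 f(11,3)=319 f(11,5)=164 f(11,7)=55 f(11,9)=11 f(11,11)=1
t=12: f(12,-2)=297 f(12,0)=704 f(12,2)=726 f(12,4)=483 f(12,6)=219 f(12,8)=66 f(12,10)=12 f(12,12)=1
t=13: f(13,-1)=1001 f(13,1)=1430 f(13,3)=1209 f(13,5)=702 f(13,7)=285 f(13,9)=78 f(13,11)=13 f(13,13)=1
t=14: f(14,-2)=1001 f(14,0)=2431 f(14,2)=2639 f(14,4)=1911 f(14,6)=987 f(14,8)=363 f(14,10)=91 f(14,12)=14 f(14,14)=1
t=15: f(15,-1)=3432 f(15,1)=5070 f(15,3)=4550 f(15,5)=2898 f(15,7)=1350 f(15,9)=454 f(15,11)=105 f(15,13)=15 f(15,15)=1
t=16: f(16,-2)=3432 f(16,0)=8502 f(16,2)=9620 f(16,4)=7448 f(16,6)=4248 f(16,8)=1804 f(16,10)=559 f(16,12)=120 f(16,14)=16 f(16,16)=1
t=17: f(17,-1)=11934 f(17,1)=18122 f(17,3)=17068 f(17,5)=11696 f(17,7)=6052 f(17,9)=2363 f(17,11)=679 f(17,13)=136 f(17,15)=17 f(17,17)=1
t=18: f(18,-2)=11934 f(18,0)=30056 f(18,2)=35190 f(18,4)=28764 f(18,6)=17748 f(18,8)=8415 f(18,10)=3042 f(18,12)=815 f(18,14)=153 f(18,16)=18 f(18,18)=1
t=19: f(19,-1)=41990 f(19,1)=65246 f(19,3)=63954 f(19,5)=46512 f(19,7)=26163 f(19,9)=11457 f(19,11)=3857 f(19,13)=968 f(19,15)=171 f(19,17)=19 f(19,19)=1
t=20: f(20,-2)=41990 f(20,0)=107236 f(20,2)=129200 f(20,4)=110466 f(20,6)=72675 f(20,8)=37620 f(20,10)=15314 f(20,12)=4825 f(20,14)=1139 f(20,16)=190 f(20,18)=20 f(20,20)=1
t=21: f(21,-1)=149226 f(21,1)=236436 f(21,3)=239666 f(21,5)=183141 f(21,7)=110295 f(21,9)=52934 f(21,11)=20139 f(21,13)=5964 f(21,15)=1329 f(21,17)=210 f(21,19)=21 f(21,21)=1
t=22: f(22,-2)=149226 f(22,0)=385662 f(22,2)=476102 f(22,4)=422807 f(22,6)=293436 f(22,8)=163229 f(22,10)=73073 f(22,12)=26103 f(22,14)=7293 f(22,16)=1539 f(22,18)=231 f(22,20)=22 f(22,22)=1
t=23: f(23,-1)=534888 f(23,1)=861764 f(23,3)=898909 f(23,5)=716243 f(23,7)=456665 f(23,9)=236302 f(23,11)=99176 f(23,13)=33396 f(23,15)=8832 f(23,17)=1770 f(23,19)=253 f(23,21)=23 f(23,23)=1
t=24: f(24,-2)=534888 f(24,0)=1396652 f(24,2)=1760673 f(24,4)=1615152 f(24,6)=1172908 f(24,8)=692967 f(24,10)=335478 f(24,12)=132572 f(24,14)=42228 f(24,16)=10602 f(24,18)=2023 f(24,20)=276 f(24,22)=24 f(24,24)=1
Σ_s f(24,s) = 7696444
P = 7696444/16777216 = 1924111/4194304

Answer: 1924111/4194304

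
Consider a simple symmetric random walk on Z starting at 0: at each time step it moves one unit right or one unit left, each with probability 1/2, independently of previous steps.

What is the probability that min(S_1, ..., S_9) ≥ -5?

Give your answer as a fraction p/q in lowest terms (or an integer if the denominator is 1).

Let f(t,s) = #length-t paths at position s with S_1..S_t all ≥ -5.
f(t,s) = f(t-1,s-1) + f(t-1,s+1) for s ≥ -5; f(t,s) = 0 for s < -5.
t=0: f(0,0)=1
t=1: f(1,-1)=1 f(1,1)=1
t=2: f(2,-2)=1 f(2,0)=2 f(2,2)=1
t=3: f(3,-3)=1 f(3,-1)=3 f(3,1)=3 f(3,3)=1
t=4: f(4,-4)=1 f(4,-2)=4 f(4,0)=6 f(4,2)=4 f(4,4)=1
t=5: f(5,-5)=1 f(5,-3)=5 f(5,-1)=10 f(5,1)=10 f(5,3)=5 f(5,5)=1
t=6: f(6,-4)=6 f(6,-2)=15 f(6,0)=20 f(6,2)=15 f(6,4)=6 f(6,6)=1
t=7: f(7,-5)=6 f(7,-3)=21 f(7,-1)=35 f(7,1)=35 f(7,3)=21 f(7,5)=7 f(7,7)=1
t=8: f(8,-4)=27 f(8,-2)=56 f(8,0)=70 f(8,2)=56 f(8,4)=28 f(8,6)=8 f(8,8)=1
t=9: f(9,-5)=27 f(9,-3)=83 f(9,-1)=126 f(9,1)=126 f(9,3)=84 f(9,5)=36 f(9,7)=9 f(9,9)=1
Σ_s f(9,s) = 492
P = 492/512 = 123/128

Answer: 123/128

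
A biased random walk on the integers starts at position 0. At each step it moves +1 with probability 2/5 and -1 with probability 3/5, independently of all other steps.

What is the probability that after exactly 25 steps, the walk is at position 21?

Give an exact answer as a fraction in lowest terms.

Answer: 905969664/11920928955078125

Derivation:
To reach position 21 after 25 steps: need 23 steps of +1 and 2 steps of -1.
Number of such sequences: C(25,23) = 300
Each has probability (2/5)^23 · (3/5)^2 = 75497472/298023223876953125
P = 300 · 75497472/298023223876953125 = 905969664/11920928955078125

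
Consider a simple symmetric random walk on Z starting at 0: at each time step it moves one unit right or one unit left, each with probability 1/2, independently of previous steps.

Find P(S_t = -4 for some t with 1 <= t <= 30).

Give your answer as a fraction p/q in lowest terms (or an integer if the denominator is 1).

Answer: 15875597/33554432

Derivation:
Count via complement. Let g(t,s) = #length-t paths at position s with S_1..S_t all ≠ -4.
g(t,s) = g(t-1,s-1) + g(t-1,s+1) for s ≠ -4; g(t,-4) = 0.
t=0: g(0,0)=1
t=1: g(1,-1)=1 g(1,1)=1
t=2: g(2,-2)=1 g(2,0)=2 g(2,2)=1
t=3: g(3,-3)=1 g(3,-1)=3 g(3,1)=3 g(3,3)=1
t=4: g(4,-2)=4 g(4,0)=6 g(4,2)=4 g(4,4)=1
t=5: g(5,-3)=4 g(5,-1)=10 g(5,1)=10 g(5,3)=5 g(5,5)=1
t=6: g(6,-2)=14 g(6,0)=20 g(6,2)=15 g(6,4)=6 g(6,6)=1
t=7: g(7,-3)=14 g(7,-1)=34 g(7,1)=35 g(7,3)=21 g(7,5)=7 g(7,7)=1
t=8: g(8,-2)=48 g(8,0)=69 g(8,2)=56 g(8,4)=28 g(8,6)=8 g(8,8)=1
t=9: g(9,-3)=48 g(9,-1)=117 g(9,1)=125 g(9,3)=84 g(9,5)=36 g(9,7)=9 g(9,9)=1
t=10: g(10,-2)=165 g(10,0)=242 g(10,2)=209 g(10,4)=120 g(10,6)=45 g(10,8)=10 g(10,10)=1
t=11: g(11,-3)=165 g(11,-1)=407 g(11,1)=451 g(11,3)=329 g(11,5)=165 g(11,7)=55 g(11,9)=11 g(11,11)=1
t=12: g(12,-2)=572 g(12,0)=858 g(12,2)=780 g(12,4)=494 g(12,6)=220 g(12,8)=66 g(12,10)=12 g(12,12)=1
t=13: g(13,-3)=572 g(13,-1)=1430 g(13,1)=1638 g(13,3)=1274 g(13,5)=714 g(13,7)=286 g(13,9)=78 g(13,11)=13 g(13,13)=1
t=14: g(14,-2)=2002 g(14,0)=3068 g(14,2)=2912 g(14,4)=1988 g(14,6)=1000 g(14,8)=364 g(14,10)=91 g(14,12)=14 g(14,14)=1
t=15: g(15,-3)=2002 g(15,-1)=5070 g(15,1)=5980 g(15,3)=4900 g(15,5)=2988 g(15,7)=1364 g(15,9)=455 g(15,11)=105 g(15,13)=15 g(15,15)=1
t=16: g(16,-2)=7072 g(16,0)=11050 g(16,2)=10880 g(16,4)=7888 g(16,6)=4352 g(16,8)=1819 g(16,10)=560 g(16,12)=120 g(16,14)=16 g(16,16)=1
t=17: g(17,-3)=7072 g(17,-1)=18122 g(17,1)=21930 g(17,3)=18768 g(17,5)=12240 g(17,7)=6171 g(17,9)=2379 g(17,11)=680 g(17,13)=136 g(17,15)=17 g(17,17)=1
t=18: g(18,-2)=25194 g(18,0)=40052 g(18,2)=40698 g(18,4)=31008 g(18,6)=18411 g(18,8)=8550 g(18,10)=3059 g(18,12)=816 g(18,14)=153 g(18,16)=18 g(18,18)=1
t=19: g(19,-3)=25194 g(19,-1)=65246 g(19,1)=80750 g(19,3)=71706 g(19,5)=49419 g(19,7)=26961 g(19,9)=11609 g(19,11)=3875 g(19,13)=969 g(19,15)=171 g(19,17)=19 g(19,19)=1
t=20: g(20,-2)=90440 g(20,0)=145996 g(20,2)=152456 g(20,4)=121125 g(20,6)=76380 g(20,8)=38570 g(20,10)=15484 g(20,12)=4844 g(20,14)=1140 g(20,16)=190 g(20,18)=20 g(20,20)=1
t=21: g(21,-3)=90440 g(21,-1)=236436 g(21,1)=298452 g(21,3)=273581 g(21,5)=197505 g(21,7)=114950 g(21,9)=54054 g(21,11)=20328 g(21,13)=5984 g(21,15)=1330 g(21,17)=210 g(21,19)=21 g(21,21)=1
t=22: g(22,-2)=326876 g(22,0)=534888 g(22,2)=572033 g(22,4)=471086 g(22,6)=312455 g(22,8)=169004 g(22,10)=74382 g(22,12)=26312 g(22,14)=7314 g(22,16)=1540 g(22,18)=231 g(22,20)=22 g(22,22)=1
t=23: g(23,-3)=326876 g(23,-1)=861764 g(23,1)=1106921 g(23,3)=1043119 g(23,5)=783541 g(23,7)=481459 g(23,9)=243386 g(23,11)=100694 g(23,13)=33626 g(23,15)=8854 g(23,17)=1771 g(23,19)=253 g(23,21)=23 g(23,23)=1
t=24: g(24,-2)=1188640 g(24,0)=1968685 g(24,2)=2150040 g(24,4)=1826660 g(24,6)=1265000 g(24,8)=724845 g(24,10)=344080 g(24,12)=134320 g(24,14)=42480 g(24,16)=10625 g(24,18)=2024 g(24,20)=276 g(24,22)=24 g(24,24)=1
t=25: g(25,-3)=1188640 g(25,-1)=3157325 g(25,1)=4118725 g(25,3)=3976700 g(25,5)=3091660 g(25,7)=1989845 g(25,9)=1068925 g(25,11)=478400 g(25,13)=176800 g(25,15)=53105 g(25,17)=12649 g(25,19)=2300 g(25,21)=300 g(25,23)=25 g(25,25)=1
t=26: g(26,-2)=4345965 g(26,0)=7276050 g(26,2)=8095425 g(26,4)=7068360 g(26,6)=5081505 g(26,8)=3058770 g(26,10)=1547325 g(26,12)=655200 g(26,14)=229905 g(26,16)=65754 g(26,18)=14949 g(26,20)=2600 g(26,22)=325 g(26,24)=26 g(26,26)=1
t=27: g(27,-3)=4345965 g(27,-1)=11622015 g(27,1)=15371475 g(27,3)=15163785 g(27,5)=12149865 g(27,7)=8140275 g(27,9)=4606095 g(27,11)=2202525 g(27,13)=885105 g(27,15)=295659 g(27,17)=80703 g(27,19)=17549 g(27,21)=2925 g(27,23)=351 g(27,25)=27 g(27,27)=1
t=28: g(28,-2)=15967980 g(28,0)=26993490 g(28,2)=30535260 g(28,4)=27313650 g(28,6)=20290140 g(28,8)=12746370 g(28,10)=6808620 g(28,12)=3087630 g(28,14)=1180764 g(28,16)=376362 g(28,18)=98252 g(28,20)=20474 g(28,22)=3276 g(28,24)=378 g(28,26)=28 g(28,28)=1
t=29: g(29,-3)=15967980 g(29,-1)=42961470 g(29,1)=57528750 g(29,3)=57848910 g(29,5)=47603790 g(29,7)=33036510 g(29,9)=19554990 g(29,11)=9896250 g(29,13)=4268394 g(29,15)=1557126 g(29,17)=474614 g(29,19)=118726 g(29,21)=23750 g(29,23)=3654 g(29,25)=406 g(29,27)=29 g(29,29)=1
t=30: g(30,-2)=58929450 g(30,0)=100490220 g(30,2)=115377660 g(30,4)=105452700 g(30,6)=80640300 g(30,8)=52591500 g(30,10)=29451240 g(30,12)=14164644 g(30,14)=5825520 g(30,16)=2031740 g(30,18)=593340 g(30,20)=142476 g(30,22)=27404 g(30,24)=4060 g(30,26)=435 g(30,28)=30 g(30,30)=1
Paths never hitting -4: Σ_s g(30,s) = 565722720
Paths hitting -4: 2^30 - 565722720 = 508019104
P = 508019104/1073741824 = 15875597/33554432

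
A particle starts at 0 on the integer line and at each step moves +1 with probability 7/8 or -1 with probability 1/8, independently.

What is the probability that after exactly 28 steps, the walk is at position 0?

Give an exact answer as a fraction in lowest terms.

To be at 0 after 28 steps: need exactly 14 steps of +1 and 14 of -1.
Number of such sequences: C(28,14) = 40116600
Each has probability (7/8)^14 · (1/8)^14 = 678223072849/19342813113834066795298816
P = 40116600 · 678223072849/19342813113834066795298816 = 3401000465531774175/2417851639229258349412352

Answer: 3401000465531774175/2417851639229258349412352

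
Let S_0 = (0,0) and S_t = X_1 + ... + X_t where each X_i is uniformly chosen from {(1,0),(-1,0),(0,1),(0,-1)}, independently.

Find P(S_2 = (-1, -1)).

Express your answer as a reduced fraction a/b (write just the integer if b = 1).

Let h be the number of horizontal steps (so 2-h are vertical). To end at (-1,-1) need (h-1)/2 right-steps and ((2-h)-1)/2 up-steps.
Sum over h with 1 ≤ h ≤ 1, h ≡ 1 (mod 2), 2-h ≡ 1 (mod 2):
h=1: C(2,1)·C(1,0)·C(1,0) = 2·1·1 = 2
Total favorable: 2
Total paths: 4^2 = 16
P = 2/16 = 1/8

Answer: 1/8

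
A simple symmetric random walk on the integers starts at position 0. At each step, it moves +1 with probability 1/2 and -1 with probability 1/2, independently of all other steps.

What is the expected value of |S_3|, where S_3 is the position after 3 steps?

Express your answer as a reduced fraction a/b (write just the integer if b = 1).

S_3 takes values m ≡ 1 (mod 2) with |m| ≤ 3; P(S_3=m) = C(3,(3+m)/2)/2^3.
Total paths: 2^3 = 8
Distribution: P(S=-3)=1/8, P(S=-1)=3/8, P(S=1)=3/8, P(S=3)=1/8
E[|S_3|] = Σ_m |m|·P(S_3=m) = 12/8 = 3/2

Answer: 3/2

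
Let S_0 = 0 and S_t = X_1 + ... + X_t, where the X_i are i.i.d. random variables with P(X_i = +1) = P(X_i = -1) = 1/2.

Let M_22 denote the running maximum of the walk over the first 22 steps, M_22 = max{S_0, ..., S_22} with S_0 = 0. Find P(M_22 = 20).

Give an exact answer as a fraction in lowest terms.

Answer: 11/2097152

Derivation:
Let M_22 = max(S_0,...,S_22). Use the reflection principle: for j ≥ 1, #{paths with M_22 ≥ j} = #{S_22 ≥ j} + #{S_22 ≥ j+1}.
By reflection, #{M_22 ≥ 20} = #{S_22 ≥ 20} + #{S_22 ≥ 21} = 23 + 1 = 24.
#{M_22 ≥ 21} = #{S_22 ≥ 21} + #{S_22 ≥ 22} = 1 + 1 = 2.
#{M_22 = 20} = 24 - 2 = 22.
P(M_22 = 20) = 22/4194304 = 11/2097152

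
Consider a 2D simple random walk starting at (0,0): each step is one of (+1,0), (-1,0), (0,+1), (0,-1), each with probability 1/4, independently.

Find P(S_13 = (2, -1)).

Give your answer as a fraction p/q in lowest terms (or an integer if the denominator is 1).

Let h be the number of horizontal steps (so 13-h are vertical). To end at (2,-1) need (h+2)/2 right-steps and ((13-h)-1)/2 up-steps.
Sum over h with 2 ≤ h ≤ 12, h ≡ 0 (mod 2), 13-h ≡ 1 (mod 2):
h=2: C(13,2)·C(2,2)·C(11,5) = 78·1·462 = 36036
h=4: C(13,4)·C(4,3)·C(9,4) = 715·4·126 = 360360
h=6: C(13,6)·C(6,4)·C(7,3) = 1716·15·35 = 900900
h=8: C(13,8)·C(8,5)·C(5,2) = 1287·56·10 = 720720
h=10: C(13,10)·C(10,6)·C(3,1) = 286·210·3 = 180180
h=12: C(13,12)·C(12,7)·C(1,0) = 13·792·1 = 10296
Total favorable: 2208492
Total paths: 4^13 = 67108864
P = 2208492/67108864 = 552123/16777216

Answer: 552123/16777216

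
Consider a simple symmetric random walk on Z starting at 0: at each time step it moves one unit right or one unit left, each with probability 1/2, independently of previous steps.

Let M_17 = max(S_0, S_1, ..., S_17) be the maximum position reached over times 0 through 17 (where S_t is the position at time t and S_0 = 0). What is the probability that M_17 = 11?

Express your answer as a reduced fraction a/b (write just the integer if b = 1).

Answer: 85/16384

Derivation:
Let M_17 = max(S_0,...,S_17). Use the reflection principle: for j ≥ 1, #{paths with M_17 ≥ j} = #{S_17 ≥ j} + #{S_17 ≥ j+1}.
By reflection, #{M_17 ≥ 11} = #{S_17 ≥ 11} + #{S_17 ≥ 12} = 834 + 154 = 988.
#{M_17 ≥ 12} = #{S_17 ≥ 12} + #{S_17 ≥ 13} = 154 + 154 = 308.
#{M_17 = 11} = 988 - 308 = 680.
P(M_17 = 11) = 680/131072 = 85/16384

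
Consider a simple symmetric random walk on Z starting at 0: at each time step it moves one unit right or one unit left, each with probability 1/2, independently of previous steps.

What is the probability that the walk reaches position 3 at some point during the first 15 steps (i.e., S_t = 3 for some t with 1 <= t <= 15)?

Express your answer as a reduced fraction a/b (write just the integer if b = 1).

Answer: 14893/32768

Derivation:
Count via complement. Let g(t,s) = #length-t paths at position s with S_1..S_t all ≠ 3.
g(t,s) = g(t-1,s-1) + g(t-1,s+1) for s ≠ 3; g(t,3) = 0.
t=0: g(0,0)=1
t=1: g(1,-1)=1 g(1,1)=1
t=2: g(2,-2)=1 g(2,0)=2 g(2,2)=1
t=3: g(3,-3)=1 g(3,-1)=3 g(3,1)=3
t=4: g(4,-4)=1 g(4,-2)=4 g(4,0)=6 g(4,2)=3
t=5: g(5,-5)=1 g(5,-3)=5 g(5,-1)=10 g(5,1)=9
t=6: g(6,-6)=1 g(6,-4)=6 g(6,-2)=15 g(6,0)=19 g(6,2)=9
t=7: g(7,-7)=1 g(7,-5)=7 g(7,-3)=21 g(7,-1)=34 g(7,1)=28
t=8: g(8,-8)=1 g(8,-6)=8 g(8,-4)=28 g(8,-2)=55 g(8,0)=62 g(8,2)=28
t=9: g(9,-9)=1 g(9,-7)=9 g(9,-5)=36 g(9,-3)=83 g(9,-1)=117 g(9,1)=90
t=10: g(10,-10)=1 g(10,-8)=10 g(10,-6)=45 g(10,-4)=119 g(10,-2)=200 g(10,0)=207 g(10,2)=90
t=11: g(11,-11)=1 g(11,-9)=11 g(11,-7)=55 g(11,-5)=164 g(11,-3)=319 g(11,-1)=407 g(11,1)=297
t=12: g(12,-12)=1 g(12,-10)=12 g(12,-8)=66 g(12,-6)=219 g(12,-4)=483 g(12,-2)=726 g(12,0)=704 g(12,2)=297
t=13: g(13,-13)=1 g(13,-11)=13 g(13,-9)=78 g(13,-7)=285 g(13,-5)=702 g(13,-3)=1209 g(13,-1)=1430 g(13,1)=1001
t=14: g(14,-14)=1 g(14,-12)=14 g(14,-10)=91 g(14,-8)=363 g(14,-6)=987 g(14,-4)=1911 g(14,-2)=2639 g(14,0)=2431 g(14,2)=1001
t=15: g(15,-15)=1 g(15,-13)=15 g(15,-11)=105 g(15,-9)=454 g(15,-7)=1350 g(15,-5)=2898 g(15,-3)=4550 g(15,-1)=5070 g(15,1)=3432
Paths never hitting 3: Σ_s g(15,s) = 17875
Paths hitting 3: 2^15 - 17875 = 14893
P = 14893/32768 = 14893/32768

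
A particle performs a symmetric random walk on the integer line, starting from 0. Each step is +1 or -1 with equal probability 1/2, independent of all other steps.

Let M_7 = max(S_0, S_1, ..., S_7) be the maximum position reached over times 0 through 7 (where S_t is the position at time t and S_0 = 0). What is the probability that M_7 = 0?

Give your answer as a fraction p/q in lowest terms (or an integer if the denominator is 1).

Let M_7 = max(S_0,...,S_7). Use the reflection principle: for j ≥ 1, #{paths with M_7 ≥ j} = #{S_7 ≥ j} + #{S_7 ≥ j+1}.
P(M_7 ≥ 0) = 1 since S_0 = 0, so #{M_7 ≥ 0} = 128.
#{M_7 ≥ 1} = #{S_7 ≥ 1} + #{S_7 ≥ 2} = 64 + 29 = 93.
#{M_7 = 0} = 128 - 93 = 35.
P(M_7 = 0) = 35/128 = 35/128

Answer: 35/128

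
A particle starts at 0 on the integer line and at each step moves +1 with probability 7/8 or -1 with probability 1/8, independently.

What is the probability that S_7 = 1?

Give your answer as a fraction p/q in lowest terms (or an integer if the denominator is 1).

Answer: 84035/2097152

Derivation:
To reach position 1 after 7 steps: need 4 steps of +1 and 3 steps of -1.
Number of such sequences: C(7,4) = 35
Each has probability (7/8)^4 · (1/8)^3 = 2401/2097152
P = 35 · 2401/2097152 = 84035/2097152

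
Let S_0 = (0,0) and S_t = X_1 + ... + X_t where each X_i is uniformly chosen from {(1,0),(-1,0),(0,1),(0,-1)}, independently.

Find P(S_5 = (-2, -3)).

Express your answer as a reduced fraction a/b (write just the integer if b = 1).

Answer: 5/512

Derivation:
Let h be the number of horizontal steps (so 5-h are vertical). To end at (-2,-3) need (h-2)/2 right-steps and ((5-h)-3)/2 up-steps.
Sum over h with 2 ≤ h ≤ 2, h ≡ 0 (mod 2), 5-h ≡ 1 (mod 2):
h=2: C(5,2)·C(2,0)·C(3,0) = 10·1·1 = 10
Total favorable: 10
Total paths: 4^5 = 1024
P = 10/1024 = 5/512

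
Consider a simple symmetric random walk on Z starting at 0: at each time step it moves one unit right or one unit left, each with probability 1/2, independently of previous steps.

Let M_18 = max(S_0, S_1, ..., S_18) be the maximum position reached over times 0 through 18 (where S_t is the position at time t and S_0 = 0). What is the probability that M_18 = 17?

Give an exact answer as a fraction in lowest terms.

Answer: 1/262144

Derivation:
Let M_18 = max(S_0,...,S_18). Use the reflection principle: for j ≥ 1, #{paths with M_18 ≥ j} = #{S_18 ≥ j} + #{S_18 ≥ j+1}.
By reflection, #{M_18 ≥ 17} = #{S_18 ≥ 17} + #{S_18 ≥ 18} = 1 + 1 = 2.
#{M_18 ≥ 18} = #{S_18 ≥ 18} + #{S_18 ≥ 19} = 1 + 0 = 1.
#{M_18 = 17} = 2 - 1 = 1.
P(M_18 = 17) = 1/262144 = 1/262144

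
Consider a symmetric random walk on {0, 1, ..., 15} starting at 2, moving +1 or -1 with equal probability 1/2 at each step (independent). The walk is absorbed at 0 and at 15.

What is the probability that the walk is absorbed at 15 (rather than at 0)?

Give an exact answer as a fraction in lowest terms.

Answer: 2/15

Derivation:
Symmetric walk (p = 1/2): the harmonic-function argument gives P(hit 15 before 0 | start at 2) = a/N.
P = 2/15 = 2/15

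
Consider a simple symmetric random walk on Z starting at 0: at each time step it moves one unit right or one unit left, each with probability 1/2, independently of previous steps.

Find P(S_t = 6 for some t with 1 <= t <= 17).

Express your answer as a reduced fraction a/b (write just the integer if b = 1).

Count via complement. Let g(t,s) = #length-t paths at position s with S_1..S_t all ≠ 6.
g(t,s) = g(t-1,s-1) + g(t-1,s+1) for s ≠ 6; g(t,6) = 0.
t=0: g(0,0)=1
t=1: g(1,-1)=1 g(1,1)=1
t=2: g(2,-2)=1 g(2,0)=2 g(2,2)=1
t=3: g(3,-3)=1 g(3,-1)=3 g(3,1)=3 g(3,3)=1
t=4: g(4,-4)=1 g(4,-2)=4 g(4,0)=6 g(4,2)=4 g(4,4)=1
t=5: g(5,-5)=1 g(5,-3)=5 g(5,-1)=10 g(5,1)=10 g(5,3)=5 g(5,5)=1
t=6: g(6,-6)=1 g(6,-4)=6 g(6,-2)=15 g(6,0)=20 g(6,2)=15 g(6,4)=6
t=7: g(7,-7)=1 g(7,-5)=7 g(7,-3)=21 g(7,-1)=35 g(7,1)=35 g(7,3)=21 g(7,5)=6
t=8: g(8,-8)=1 g(8,-6)=8 g(8,-4)=28 g(8,-2)=56 g(8,0)=70 g(8,2)=56 g(8,4)=27
t=9: g(9,-9)=1 g(9,-7)=9 g(9,-5)=36 g(9,-3)=84 g(9,-1)=126 g(9,1)=126 g(9,3)=83 g(9,5)=27
t=10: g(10,-10)=1 g(10,-8)=10 g(10,-6)=45 g(10,-4)=120 g(10,-2)=210 g(10,0)=252 g(10,2)=209 g(10,4)=110
t=11: g(11,-11)=1 g(11,-9)=11 g(11,-7)=55 g(11,-5)=165 g(11,-3)=330 g(11,-1)=462 g(11,1)=461 g(11,3)=319 g(11,5)=110
t=12: g(12,-12)=1 g(12,-10)=12 g(12,-8)=66 g(12,-6)=220 g(12,-4)=495 g(12,-2)=792 g(12,0)=923 g(12,2)=780 g(12,4)=429
t=13: g(13,-13)=1 g(13,-11)=13 g(13,-9)=78 g(13,-7)=286 g(13,-5)=715 g(13,-3)=1287 g(13,-1)=1715 g(13,1)=1703 g(13,3)=1209 g(13,5)=429
t=14: g(14,-14)=1 g(14,-12)=14 g(14,-10)=91 g(14,-8)=364 g(14,-6)=1001 g(14,-4)=2002 g(14,-2)=3002 g(14,0)=3418 g(14,2)=2912 g(14,4)=1638
t=15: g(15,-15)=1 g(15,-13)=15 g(15,-11)=105 g(15,-9)=455 g(15,-7)=1365 g(15,-5)=3003 g(15,-3)=5004 g(15,-1)=6420 g(15,1)=6330 g(15,3)=4550 g(15,5)=1638
t=16: g(16,-16)=1 g(16,-14)=16 g(16,-12)=120 g(16,-10)=560 g(16,-8)=1820 g(16,-6)=4368 g(16,-4)=8007 g(16,-2)=11424 g(16,0)=12750 g(16,2)=10880 g(16,4)=6188
t=17: g(17,-17)=1 g(17,-15)=17 g(17,-13)=136 g(17,-11)=680 g(17,-9)=2380 g(17,-7)=6188 g(17,-5)=12375 g(17,-3)=19431 g(17,-1)=24174 g(17,1)=23630 g(17,3)=17068 g(17,5)=6188
Paths never hitting 6: Σ_s g(17,s) = 112268
Paths hitting 6: 2^17 - 112268 = 18804
P = 18804/131072 = 4701/32768

Answer: 4701/32768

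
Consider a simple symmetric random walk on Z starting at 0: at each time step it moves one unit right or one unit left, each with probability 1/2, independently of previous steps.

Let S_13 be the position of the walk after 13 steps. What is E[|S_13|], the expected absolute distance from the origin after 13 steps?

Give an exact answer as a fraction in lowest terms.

Answer: 3003/1024

Derivation:
S_13 takes values m ≡ 1 (mod 2) with |m| ≤ 13; P(S_13=m) = C(13,(13+m)/2)/2^13.
Total paths: 2^13 = 8192
Distribution: P(S=-13)=1/8192, P(S=-11)=13/8192, P(S=-9)=78/8192, P(S=-7)=286/8192, P(S=-5)=715/8192, P(S=-3)=1287/8192, P(S=-1)=1716/8192, P(S=1)=1716/8192, P(S=3)=1287/8192, P(S=5)=715/8192, P(S=7)=286/8192, P(S=9)=78/8192, P(S=11)=13/8192, P(S=13)=1/8192
E[|S_13|] = Σ_m |m|·P(S_13=m) = 24024/8192 = 3003/1024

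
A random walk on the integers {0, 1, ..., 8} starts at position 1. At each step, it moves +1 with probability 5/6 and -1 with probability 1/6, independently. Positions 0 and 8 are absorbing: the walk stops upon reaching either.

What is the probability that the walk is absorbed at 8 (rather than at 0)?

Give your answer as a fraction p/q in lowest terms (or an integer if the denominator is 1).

Answer: 78125/97656

Derivation:
Biased walk: p = 5/6, q = 1/6, r = q/p = 1/5
Gambler's ruin: P(hit 8 before 0 | start at 1) = (1 - r^a)/(1 - r^N)
r^1 = 1/5; r^8 = 1/390625
P = (1 - 1/5) / (1 - 1/390625) = 4/5 / 390624/390625 = 78125/97656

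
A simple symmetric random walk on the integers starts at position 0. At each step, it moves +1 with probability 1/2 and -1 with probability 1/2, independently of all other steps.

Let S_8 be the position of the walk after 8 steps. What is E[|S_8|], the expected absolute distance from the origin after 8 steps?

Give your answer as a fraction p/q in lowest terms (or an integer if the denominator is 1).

S_8 takes values m ≡ 0 (mod 2) with |m| ≤ 8; P(S_8=m) = C(8,(8+m)/2)/2^8.
Total paths: 2^8 = 256
Distribution: P(S=-8)=1/256, P(S=-6)=8/256, P(S=-4)=28/256, P(S=-2)=56/256, P(S=0)=70/256, P(S=2)=56/256, P(S=4)=28/256, P(S=6)=8/256, P(S=8)=1/256
E[|S_8|] = Σ_m |m|·P(S_8=m) = 560/256 = 35/16

Answer: 35/16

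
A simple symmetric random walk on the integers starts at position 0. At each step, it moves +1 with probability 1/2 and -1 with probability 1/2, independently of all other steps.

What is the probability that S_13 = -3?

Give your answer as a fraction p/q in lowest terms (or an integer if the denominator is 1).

Answer: 1287/8192

Derivation:
To reach position -3 after 13 steps: need 5 steps of +1 and 8 of -1.
Favorable paths: C(13,5) = 1287
Total paths: 2^13 = 8192
P = 1287/8192 = 1287/8192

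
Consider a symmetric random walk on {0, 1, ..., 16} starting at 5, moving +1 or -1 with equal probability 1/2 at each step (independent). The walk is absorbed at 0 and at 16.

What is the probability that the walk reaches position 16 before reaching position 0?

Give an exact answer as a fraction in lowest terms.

Symmetric walk (p = 1/2): the harmonic-function argument gives P(hit 16 before 0 | start at 5) = a/N.
P = 5/16 = 5/16

Answer: 5/16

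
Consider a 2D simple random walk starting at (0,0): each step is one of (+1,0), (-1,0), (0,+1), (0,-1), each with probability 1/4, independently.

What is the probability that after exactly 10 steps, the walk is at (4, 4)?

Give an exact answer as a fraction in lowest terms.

Answer: 315/131072

Derivation:
Let h be the number of horizontal steps (so 10-h are vertical). To end at (4,4) need (h+4)/2 right-steps and ((10-h)+4)/2 up-steps.
Sum over h with 4 ≤ h ≤ 6, h ≡ 0 (mod 2), 10-h ≡ 0 (mod 2):
h=4: C(10,4)·C(4,4)·C(6,5) = 210·1·6 = 1260
h=6: C(10,6)·C(6,5)·C(4,4) = 210·6·1 = 1260
Total favorable: 2520
Total paths: 4^10 = 1048576
P = 2520/1048576 = 315/131072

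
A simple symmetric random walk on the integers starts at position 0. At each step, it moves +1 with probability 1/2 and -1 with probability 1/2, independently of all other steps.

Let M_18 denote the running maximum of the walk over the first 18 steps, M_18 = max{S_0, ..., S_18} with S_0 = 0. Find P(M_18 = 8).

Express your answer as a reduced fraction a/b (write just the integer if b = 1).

Let M_18 = max(S_0,...,S_18). Use the reflection principle: for j ≥ 1, #{paths with M_18 ≥ j} = #{S_18 ≥ j} + #{S_18 ≥ j+1}.
By reflection, #{M_18 ≥ 8} = #{S_18 ≥ 8} + #{S_18 ≥ 9} = 12616 + 4048 = 16664.
#{M_18 ≥ 9} = #{S_18 ≥ 9} + #{S_18 ≥ 10} = 4048 + 4048 = 8096.
#{M_18 = 8} = 16664 - 8096 = 8568.
P(M_18 = 8) = 8568/262144 = 1071/32768

Answer: 1071/32768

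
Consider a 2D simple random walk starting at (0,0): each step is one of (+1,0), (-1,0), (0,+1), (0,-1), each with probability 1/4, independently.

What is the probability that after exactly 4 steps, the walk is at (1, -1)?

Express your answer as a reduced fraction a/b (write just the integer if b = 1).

Answer: 3/32

Derivation:
Let h be the number of horizontal steps (so 4-h are vertical). To end at (1,-1) need (h+1)/2 right-steps and ((4-h)-1)/2 up-steps.
Sum over h with 1 ≤ h ≤ 3, h ≡ 1 (mod 2), 4-h ≡ 1 (mod 2):
h=1: C(4,1)·C(1,1)·C(3,1) = 4·1·3 = 12
h=3: C(4,3)·C(3,2)·C(1,0) = 4·3·1 = 12
Total favorable: 24
Total paths: 4^4 = 256
P = 24/256 = 3/32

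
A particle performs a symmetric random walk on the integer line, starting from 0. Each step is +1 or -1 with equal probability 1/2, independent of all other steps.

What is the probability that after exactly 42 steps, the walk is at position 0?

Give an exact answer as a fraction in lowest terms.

To return to 0 after 42 steps: need exactly 21 steps of +1 and 21 of -1.
Favorable paths: C(42,21) = 538257874440
Total paths: 2^42 = 4398046511104
P = 538257874440/4398046511104 = 67282234305/549755813888

Answer: 67282234305/549755813888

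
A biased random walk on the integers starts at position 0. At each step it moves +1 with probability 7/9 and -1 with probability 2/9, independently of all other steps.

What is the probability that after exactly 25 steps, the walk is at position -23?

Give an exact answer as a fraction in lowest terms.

Answer: 2936012800/717897987691852588770249

Derivation:
To reach position -23 after 25 steps: need 1 step of +1 and 24 steps of -1.
Number of such sequences: C(25,1) = 25
Each has probability (7/9)^1 · (2/9)^24 = 117440512/717897987691852588770249
P = 25 · 117440512/717897987691852588770249 = 2936012800/717897987691852588770249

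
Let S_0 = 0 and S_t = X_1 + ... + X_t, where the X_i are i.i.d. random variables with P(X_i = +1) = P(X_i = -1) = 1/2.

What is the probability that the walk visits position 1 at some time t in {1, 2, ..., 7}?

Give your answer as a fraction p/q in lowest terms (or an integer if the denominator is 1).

Count via complement. Let g(t,s) = #length-t paths at position s with S_1..S_t all ≠ 1.
g(t,s) = g(t-1,s-1) + g(t-1,s+1) for s ≠ 1; g(t,1) = 0.
t=0: g(0,0)=1
t=1: g(1,-1)=1
t=2: g(2,-2)=1 g(2,0)=1
t=3: g(3,-3)=1 g(3,-1)=2
t=4: g(4,-4)=1 g(4,-2)=3 g(4,0)=2
t=5: g(5,-5)=1 g(5,-3)=4 g(5,-1)=5
t=6: g(6,-6)=1 g(6,-4)=5 g(6,-2)=9 g(6,0)=5
t=7: g(7,-7)=1 g(7,-5)=6 g(7,-3)=14 g(7,-1)=14
Paths never hitting 1: Σ_s g(7,s) = 35
Paths hitting 1: 2^7 - 35 = 93
P = 93/128 = 93/128

Answer: 93/128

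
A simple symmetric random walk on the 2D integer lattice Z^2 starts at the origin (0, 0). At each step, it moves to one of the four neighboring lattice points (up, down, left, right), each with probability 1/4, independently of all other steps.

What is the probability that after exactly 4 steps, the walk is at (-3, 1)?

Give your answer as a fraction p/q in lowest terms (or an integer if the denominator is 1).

Answer: 1/64

Derivation:
Let h be the number of horizontal steps (so 4-h are vertical). To end at (-3,1) need (h-3)/2 right-steps and ((4-h)+1)/2 up-steps.
Sum over h with 3 ≤ h ≤ 3, h ≡ 1 (mod 2), 4-h ≡ 1 (mod 2):
h=3: C(4,3)·C(3,0)·C(1,1) = 4·1·1 = 4
Total favorable: 4
Total paths: 4^4 = 256
P = 4/256 = 1/64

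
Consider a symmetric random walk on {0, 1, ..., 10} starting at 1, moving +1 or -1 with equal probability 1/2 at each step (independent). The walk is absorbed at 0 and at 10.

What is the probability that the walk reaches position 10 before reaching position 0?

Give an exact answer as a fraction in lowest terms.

Symmetric walk (p = 1/2): the harmonic-function argument gives P(hit 10 before 0 | start at 1) = a/N.
P = 1/10 = 1/10

Answer: 1/10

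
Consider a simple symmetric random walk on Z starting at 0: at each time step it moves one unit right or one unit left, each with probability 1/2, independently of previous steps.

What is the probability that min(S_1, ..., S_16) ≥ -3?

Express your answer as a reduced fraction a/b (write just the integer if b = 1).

Answer: 21879/32768

Derivation:
Let f(t,s) = #length-t paths at position s with S_1..S_t all ≥ -3.
f(t,s) = f(t-1,s-1) + f(t-1,s+1) for s ≥ -3; f(t,s) = 0 for s < -3.
t=0: f(0,0)=1
t=1: f(1,-1)=1 f(1,1)=1
t=2: f(2,-2)=1 f(2,0)=2 f(2,2)=1
t=3: f(3,-3)=1 f(3,-1)=3 f(3,1)=3 f(3,3)=1
t=4: f(4,-2)=4 f(4,0)=6 f(4,2)=4 f(4,4)=1
t=5: f(5,-3)=4 f(5,-1)=10 f(5,1)=10 f(5,3)=5 f(5,5)=1
t=6: f(6,-2)=14 f(6,0)=20 f(6,2)=15 f(6,4)=6 f(6,6)=1
t=7: f(7,-3)=14 f(7,-1)=34 f(7,1)=35 f(7,3)=21 f(7,5)=7 f(7,7)=1
t=8: f(8,-2)=48 f(8,0)=69 f(8,2)=56 f(8,4)=28 f(8,6)=8 f(8,8)=1
t=9: f(9,-3)=48 f(9,-1)=117 f(9,1)=125 f(9,3)=84 f(9,5)=36 f(9,7)=9 f(9,9)=1
t=10: f(10,-2)=165 f(10,0)=242 f(10,2)=209 f(10,4)=120 f(10,6)=45 f(10,8)=10 f(10,10)=1
t=11: f(11,-3)=165 f(11,-1)=407 f(11,1)=451 f(11,3)=329 f(11,5)=165 f(11,7)=55 f(11,9)=11 f(11,11)=1
t=12: f(12,-2)=572 f(12,0)=858 f(12,2)=780 f(12,4)=494 f(12,6)=220 f(12,8)=66 f(12,10)=12 f(12,12)=1
t=13: f(13,-3)=572 f(13,-1)=1430 f(13,1)=1638 f(13,3)=1274 f(13,5)=714 f(13,7)=286 f(13,9)=78 f(13,11)=13 f(13,13)=1
t=14: f(14,-2)=2002 f(14,0)=3068 f(14,2)=2912 f(14,4)=1988 f(14,6)=1000 f(14,8)=364 f(14,10)=91 f(14,12)=14 f(14,14)=1
t=15: f(15,-3)=2002 f(15,-1)=5070 f(15,1)=5980 f(15,3)=4900 f(15,5)=2988 f(15,7)=1364 f(15,9)=455 f(15,11)=105 f(15,13)=15 f(15,15)=1
t=16: f(16,-2)=7072 f(16,0)=11050 f(16,2)=10880 f(16,4)=7888 f(16,6)=4352 f(16,8)=1819 f(16,10)=560 f(16,12)=120 f(16,14)=16 f(16,16)=1
Σ_s f(16,s) = 43758
P = 43758/65536 = 21879/32768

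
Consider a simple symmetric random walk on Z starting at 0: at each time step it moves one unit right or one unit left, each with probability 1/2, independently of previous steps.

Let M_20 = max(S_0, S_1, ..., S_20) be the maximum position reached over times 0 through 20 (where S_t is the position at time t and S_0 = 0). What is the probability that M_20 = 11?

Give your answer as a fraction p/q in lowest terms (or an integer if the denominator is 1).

Answer: 4845/1048576

Derivation:
Let M_20 = max(S_0,...,S_20). Use the reflection principle: for j ≥ 1, #{paths with M_20 ≥ j} = #{S_20 ≥ j} + #{S_20 ≥ j+1}.
By reflection, #{M_20 ≥ 11} = #{S_20 ≥ 11} + #{S_20 ≥ 12} = 6196 + 6196 = 12392.
#{M_20 ≥ 12} = #{S_20 ≥ 12} + #{S_20 ≥ 13} = 6196 + 1351 = 7547.
#{M_20 = 11} = 12392 - 7547 = 4845.
P(M_20 = 11) = 4845/1048576 = 4845/1048576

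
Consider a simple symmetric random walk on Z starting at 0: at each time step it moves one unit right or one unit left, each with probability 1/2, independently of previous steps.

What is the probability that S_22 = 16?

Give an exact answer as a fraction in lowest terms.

To reach position 16 after 22 steps: need 19 steps of +1 and 3 of -1.
Favorable paths: C(22,19) = 1540
Total paths: 2^22 = 4194304
P = 1540/4194304 = 385/1048576

Answer: 385/1048576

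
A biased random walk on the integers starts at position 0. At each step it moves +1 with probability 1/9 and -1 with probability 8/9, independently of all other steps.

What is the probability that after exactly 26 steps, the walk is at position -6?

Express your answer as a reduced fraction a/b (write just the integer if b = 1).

To reach position -6 after 26 steps: need 10 steps of +1 and 16 steps of -1.
Number of such sequences: C(26,10) = 5311735
Each has probability (1/9)^10 · (8/9)^16 = 281474976710656/6461081889226673298932241
P = 5311735 · 281474976710656/6461081889226673298932241 = 1495120485418176348160/6461081889226673298932241

Answer: 1495120485418176348160/6461081889226673298932241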